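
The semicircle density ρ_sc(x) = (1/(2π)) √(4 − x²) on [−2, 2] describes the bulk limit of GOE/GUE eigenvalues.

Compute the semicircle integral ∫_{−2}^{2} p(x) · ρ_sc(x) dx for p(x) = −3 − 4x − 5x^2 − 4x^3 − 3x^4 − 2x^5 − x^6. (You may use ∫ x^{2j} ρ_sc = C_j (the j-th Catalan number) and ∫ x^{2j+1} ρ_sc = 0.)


Write p(x) = Σ a_i x^i, split into monomials and integrate each against ρ_sc separately.
Using ∫ x^{2j} ρ_sc = C_j = (1/(j+1)) C(2j, j) (Catalan numbers) and ∫ x^{2j+1} ρ_sc = 0 (odd monomials vanish by symmetry):
  i = 0 (even): a_0 · C_{0} = -3 · 1 = -3
  i = 1 (odd): ∫ x^1 ρ_sc = 0 (vanishes)
  i = 2 (even): a_2 · C_{1} = -5 · 1 = -5
  i = 3 (odd): ∫ x^3 ρ_sc = 0 (vanishes)
  i = 4 (even): a_4 · C_{2} = -3 · 2 = -6
  i = 5 (odd): ∫ x^5 ρ_sc = 0 (vanishes)
  i = 6 (even): a_6 · C_{3} = -1 · 5 = -5

Summing the contributions: ∫_{−2}^{2} p(x) ρ_sc(x) dx = (-3) + (-5) + (-6) + (-5) = -19.


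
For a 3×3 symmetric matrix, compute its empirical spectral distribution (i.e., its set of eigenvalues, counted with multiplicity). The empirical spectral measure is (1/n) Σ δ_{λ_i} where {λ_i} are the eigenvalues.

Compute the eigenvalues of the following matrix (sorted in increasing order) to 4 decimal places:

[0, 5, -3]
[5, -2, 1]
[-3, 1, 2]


Since M is real symmetric, all three eigenvalues are real; they are the roots of det(λI − M) = λ³ − (tr M) λ² + s λ − det M, where s is the sum of the principal 2×2 minors.
tr M = 0 + (-2) + 2 = 0.
s = (0·(-2) − 5²) + (0·2 − (-3)²) + ((-2)·2 − 1²) = -25 + (-9) + (-5) = -39.
det M (expand along row 1) = 0·(-5) − 5·13 + (-3)·(-1) = -62.
Characteristic polynomial: λ³ − 39λ + 62 = 0.
Substitute λ = y + (tr M)/3 = y + 0.000000 to remove the quadratic term: y³ + p·y + q = 0 with p = s − (tr M)²/3 = -39.000000 and q = −2(tr M)³/27 + (tr M)·s/3 − det M = 62.000000.
Three real roots ⇒ use the trigonometric (Viète) form: r = 2√(−p/3) = 7.211103, φ = arccos(3q/(p·r)) = arccos(-0.661373) = 2.293445 rad.
y_k = r·cos(φ/3 − 2πk/3) for k = 0, 1, 2 gives y = 5.204551, 1.720280, -6.924831.
λ_k = y_k + 0.000000 gives λ = 5.2046, 1.7203, -6.9248 (check: the sum is 0.0000 = tr M).

Eigenvalues sorted in increasing order: [-6.9248, 1.7203, 5.2046].


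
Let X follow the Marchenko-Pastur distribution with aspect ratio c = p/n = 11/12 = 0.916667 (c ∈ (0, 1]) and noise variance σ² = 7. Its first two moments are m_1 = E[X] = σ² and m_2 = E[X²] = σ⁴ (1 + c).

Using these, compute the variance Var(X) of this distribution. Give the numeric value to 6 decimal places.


m_1 = E[X] = σ² = 7, so m_1² = 49.
m_2 = E[X²] = σ⁴ (1 + c) = 49 · (1 + 0.916667) = 49 · 1.916667 = 93.916667.
(Note m_2 − m_1² simplifies to c · σ⁴ = 0.916667 · 49.)

Var(X) = m_2 − m_1² = 93.916667 − 49 = 44.916667.


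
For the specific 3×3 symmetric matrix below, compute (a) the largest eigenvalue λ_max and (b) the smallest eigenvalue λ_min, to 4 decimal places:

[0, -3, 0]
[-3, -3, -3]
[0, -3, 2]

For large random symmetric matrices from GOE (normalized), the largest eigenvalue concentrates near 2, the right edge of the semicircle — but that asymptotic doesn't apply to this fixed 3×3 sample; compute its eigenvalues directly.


Since M is real symmetric, all three eigenvalues are real; they are the roots of det(λI − M) = λ³ − (tr M) λ² + s λ − det M, where s is the sum of the principal 2×2 minors.
tr M = 0 + (-3) + 2 = -1.
s = (0·(-3) − (-3)²) + (0·2 − 0²) + ((-3)·2 − (-3)²) = -9 + 0 + (-15) = -24.
det M (expand along row 1) = 0·(-15) − (-3)·(-6) + 0·9 = -18.
Characteristic polynomial: λ³ + λ² − 24λ + 18 = 0.
Substitute λ = y + (tr M)/3 = y − 0.333333 to remove the quadratic term: y³ + p·y + q = 0 with p = s − (tr M)²/3 = -24.333333 and q = −2(tr M)³/27 + (tr M)·s/3 − det M = 26.074074.
Three real roots ⇒ use the trigonometric (Viète) form: r = 2√(−p/3) = 5.696002, φ = arccos(3q/(p·r)) = arccos(-0.564363) = 2.170457 rad.
y_k = r·cos(φ/3 − 2πk/3) for k = 0, 1, 2 gives y = 4.269169, 1.130990, -5.400160.
λ_k = y_k − 0.333333 gives λ = 3.9358, 0.7977, -5.7335 (check: the sum is -1.0000 = tr M).

Hence λ_max = 3.9358 and λ_min = -5.7335.


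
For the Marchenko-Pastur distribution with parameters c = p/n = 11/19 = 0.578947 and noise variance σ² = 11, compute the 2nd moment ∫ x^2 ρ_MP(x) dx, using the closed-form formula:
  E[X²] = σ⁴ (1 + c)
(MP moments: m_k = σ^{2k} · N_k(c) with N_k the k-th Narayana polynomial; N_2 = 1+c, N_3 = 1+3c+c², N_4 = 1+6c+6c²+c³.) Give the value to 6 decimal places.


E[X²] = σ⁴ (1 + c) (second MP moment). With σ² = 11 (so σ⁴ = 121) and c = 11/19 = 0.578947: E[X²] = 121 · (1 + 0.578947) = 121 · 1.578947.

So E[X^2] = 191.052632.


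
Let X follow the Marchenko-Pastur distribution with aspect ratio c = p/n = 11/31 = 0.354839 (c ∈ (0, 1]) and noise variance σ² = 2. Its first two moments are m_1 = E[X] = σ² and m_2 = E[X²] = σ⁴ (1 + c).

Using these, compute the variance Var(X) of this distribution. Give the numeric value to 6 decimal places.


m_1 = E[X] = σ² = 2, so m_1² = 4.
m_2 = E[X²] = σ⁴ (1 + c) = 4 · (1 + 0.354839) = 4 · 1.354839 = 5.419355.
(Note m_2 − m_1² simplifies to c · σ⁴ = 0.354839 · 4.)

Var(X) = m_2 − m_1² = 5.419355 − 4 = 1.419355.


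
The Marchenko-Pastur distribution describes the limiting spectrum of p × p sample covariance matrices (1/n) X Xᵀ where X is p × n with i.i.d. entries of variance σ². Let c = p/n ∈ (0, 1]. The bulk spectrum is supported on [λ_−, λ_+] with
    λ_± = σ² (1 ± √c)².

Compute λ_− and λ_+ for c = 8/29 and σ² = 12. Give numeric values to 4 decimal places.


c = 8/29 = 0.275862; √c = 0.525226.
λ_− = σ² (1 − √c)² = 12 · (1 − 0.525226)² = 12 · (0.474774)² = 2.704927.
λ_+ = σ² (1 + √c)² = 12 · (1 + 0.525226)² = 12 · (1.525226)² = 27.915762.

Rounded to 4 decimal places: λ_− ≈ 2.7049, λ_+ ≈ 27.9158.


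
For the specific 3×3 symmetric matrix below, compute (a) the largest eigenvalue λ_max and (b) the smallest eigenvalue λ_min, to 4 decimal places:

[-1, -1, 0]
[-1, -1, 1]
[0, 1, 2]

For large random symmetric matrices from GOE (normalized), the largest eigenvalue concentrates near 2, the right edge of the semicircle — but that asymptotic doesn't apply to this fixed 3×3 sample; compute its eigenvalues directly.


Since M is real symmetric, all three eigenvalues are real; they are the roots of det(λI − M) = λ³ − (tr M) λ² + s λ − det M, where s is the sum of the principal 2×2 minors.
tr M = -1 + (-1) + 2 = 0.
s = ((-1)·(-1) − (-1)²) + ((-1)·2 − 0²) + ((-1)·2 − 1²) = 0 + (-2) + (-3) = -5.
det M (expand along row 1) = (-1)·(-3) − (-1)·(-2) + 0·(-1) = 1.
Characteristic polynomial: λ³ − 5λ − 1 = 0.
Substitute λ = y + (tr M)/3 = y + 0.000000 to remove the quadratic term: y³ + p·y + q = 0 with p = s − (tr M)²/3 = -5.000000 and q = −2(tr M)³/27 + (tr M)·s/3 − det M = -1.000000.
Three real roots ⇒ use the trigonometric (Viète) form: r = 2√(−p/3) = 2.581989, φ = arccos(3q/(p·r)) = arccos(0.232379) = 1.336273 rad.
y_k = r·cos(φ/3 − 2πk/3) for k = 0, 1, 2 gives y = 2.330059, -0.201640, -2.128419.
λ_k = y_k + 0.000000 gives λ = 2.3301, -0.2016, -2.1284 (check: the sum is 0.0000 = tr M).

Hence λ_max = 2.3301 and λ_min = -2.1284.


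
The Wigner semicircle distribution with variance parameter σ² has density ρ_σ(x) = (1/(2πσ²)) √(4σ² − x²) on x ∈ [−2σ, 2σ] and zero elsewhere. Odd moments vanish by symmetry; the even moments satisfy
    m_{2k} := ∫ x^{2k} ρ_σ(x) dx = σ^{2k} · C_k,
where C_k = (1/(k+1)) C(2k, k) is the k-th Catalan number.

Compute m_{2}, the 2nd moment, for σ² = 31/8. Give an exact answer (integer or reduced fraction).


By the scaled semicircle moment identity, m_{2k} = σ^{2k} · C_k with k = 1.
C_1 = (1/(k+1)) · C(2k, k) = (1/2) · C(2, 1) = (1/2) · 2 = 1.
σ^{2k} = (σ²)^k = (31/8)^1 = 31/8.

Therefore m_{2} = σ^{2} · C_1 = (31/8) · 1 = 31/8.


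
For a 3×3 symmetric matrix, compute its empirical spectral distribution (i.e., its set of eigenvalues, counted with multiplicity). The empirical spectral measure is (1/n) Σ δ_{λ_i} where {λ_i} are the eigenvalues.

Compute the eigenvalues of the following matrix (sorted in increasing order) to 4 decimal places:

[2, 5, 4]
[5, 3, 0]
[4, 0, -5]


Since M is real symmetric, all three eigenvalues are real; they are the roots of det(λI − M) = λ³ − (tr M) λ² + s λ − det M, where s is the sum of the principal 2×2 minors.
tr M = 2 + 3 + (-5) = 0.
s = (2·3 − 5²) + (2·(-5) − 4²) + (3·(-5) − 0²) = -19 + (-26) + (-15) = -60.
det M (expand along row 1) = 2·(-15) − 5·(-25) + 4·(-12) = 47.
Characteristic polynomial: λ³ − 60λ − 47 = 0.
Substitute λ = y + (tr M)/3 = y + 0.000000 to remove the quadratic term: y³ + p·y + q = 0 with p = s − (tr M)²/3 = -60.000000 and q = −2(tr M)³/27 + (tr M)·s/3 − det M = -47.000000.
Three real roots ⇒ use the trigonometric (Viète) form: r = 2√(−p/3) = 8.944272, φ = arccos(3q/(p·r)) = arccos(0.262738) = 1.304938 rad.
y_k = r·cos(φ/3 − 2πk/3) for k = 0, 1, 2 gives y = 8.111371, -0.791601, -7.319770.
λ_k = y_k + 0.000000 gives λ = 8.1114, -0.7916, -7.3198 (check: the sum is 0.0000 = tr M).

Eigenvalues sorted in increasing order: [-7.3198, -0.7916, 8.1114].


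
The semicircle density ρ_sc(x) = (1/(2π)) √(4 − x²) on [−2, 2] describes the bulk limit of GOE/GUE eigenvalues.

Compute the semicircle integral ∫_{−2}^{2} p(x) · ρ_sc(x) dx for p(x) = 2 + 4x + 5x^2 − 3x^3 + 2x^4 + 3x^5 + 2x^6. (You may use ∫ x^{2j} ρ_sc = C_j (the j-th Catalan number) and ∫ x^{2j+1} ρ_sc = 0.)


Write p(x) = Σ a_i x^i, split into monomials and integrate each against ρ_sc separately.
Using ∫ x^{2j} ρ_sc = C_j = (1/(j+1)) C(2j, j) (Catalan numbers) and ∫ x^{2j+1} ρ_sc = 0 (odd monomials vanish by symmetry):
  i = 0 (even): a_0 · C_{0} = 2 · 1 = 2
  i = 1 (odd): ∫ x^1 ρ_sc = 0 (vanishes)
  i = 2 (even): a_2 · C_{1} = 5 · 1 = 5
  i = 3 (odd): ∫ x^3 ρ_sc = 0 (vanishes)
  i = 4 (even): a_4 · C_{2} = 2 · 2 = 4
  i = 5 (odd): ∫ x^5 ρ_sc = 0 (vanishes)
  i = 6 (even): a_6 · C_{3} = 2 · 5 = 10

Summing the contributions: ∫_{−2}^{2} p(x) ρ_sc(x) dx = 2 + 5 + 4 + 10 = 21.


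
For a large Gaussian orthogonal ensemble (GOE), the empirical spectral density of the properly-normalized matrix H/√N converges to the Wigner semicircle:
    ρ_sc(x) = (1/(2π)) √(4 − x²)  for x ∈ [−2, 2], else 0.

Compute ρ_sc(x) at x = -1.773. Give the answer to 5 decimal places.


ρ_sc(x) = (1/(2π)) √(4 − x²). With x = -1.773:
  4 − x² = 4 − (-1.773)² = 4 − 3.143529 = 0.856471.
  √(4 − x²) = 0.925457.
  1/(2π) = 0.159155.
  ρ_sc(-1.773) = 0.159155 · 0.925457 = 0.147291.

Rounded to 5 decimal places: ρ_sc(-1.773) ≈ 0.14729.


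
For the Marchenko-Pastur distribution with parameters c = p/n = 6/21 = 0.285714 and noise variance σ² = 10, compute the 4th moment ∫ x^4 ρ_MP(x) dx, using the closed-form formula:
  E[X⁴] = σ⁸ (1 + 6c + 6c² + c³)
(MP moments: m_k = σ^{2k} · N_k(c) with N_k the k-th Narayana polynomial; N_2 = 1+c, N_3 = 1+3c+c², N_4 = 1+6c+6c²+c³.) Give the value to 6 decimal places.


E[X⁴] = σ⁸ (1 + 6c + 6c² + c³) (fourth MP moment). With σ² = 10 (so σ⁸ = 10000) and c = 6/21 = 0.285714: E[X⁴] = 10000 · (1 + 6·0.285714 + 6·(0.285714)² + (0.285714)³) = 10000 · 3.227405.

So E[X^4] = 32274.052478.


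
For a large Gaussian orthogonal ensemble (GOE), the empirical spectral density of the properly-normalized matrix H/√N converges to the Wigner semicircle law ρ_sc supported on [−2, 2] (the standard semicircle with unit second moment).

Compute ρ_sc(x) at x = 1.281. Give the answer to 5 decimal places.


ρ_sc(x) = (1/(2π)) √(4 − x²). With x = 1.281:
  4 − x² = 4 − (1.281)² = 4 − 1.640961 = 2.359039.
  √(4 − x²) = 1.535916.
  1/(2π) = 0.159155.
  ρ_sc(1.281) = 0.159155 · 1.535916 = 0.244449.

Rounded to 5 decimal places: ρ_sc(1.281) ≈ 0.24445.


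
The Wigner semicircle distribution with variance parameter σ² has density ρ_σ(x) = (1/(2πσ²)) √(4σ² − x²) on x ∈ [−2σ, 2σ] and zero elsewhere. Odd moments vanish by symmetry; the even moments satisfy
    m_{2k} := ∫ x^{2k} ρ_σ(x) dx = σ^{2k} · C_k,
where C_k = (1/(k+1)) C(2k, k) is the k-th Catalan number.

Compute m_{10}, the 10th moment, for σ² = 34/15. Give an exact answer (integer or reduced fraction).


By the scaled semicircle moment identity, m_{2k} = σ^{2k} · C_k with k = 5.
C_5 = (1/(k+1)) · C(2k, k) = (1/6) · C(10, 5) = (1/6) · 252 = 42.
σ^{2k} = (σ²)^k = (34/15)^5 = 45435424/759375.

Therefore m_{10} = σ^{10} · C_5 = (45435424/759375) · 42 = 636095936/253125.


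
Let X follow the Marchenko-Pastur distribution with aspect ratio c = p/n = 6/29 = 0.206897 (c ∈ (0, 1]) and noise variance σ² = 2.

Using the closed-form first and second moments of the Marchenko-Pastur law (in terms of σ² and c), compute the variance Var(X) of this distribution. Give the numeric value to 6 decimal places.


Recall the MP moments m_1 = E[X] = σ² and m_2 = E[X²] = σ⁴ (1 + c).
m_1 = E[X] = σ² = 2, so m_1² = 4.
m_2 = E[X²] = σ⁴ (1 + c) = 4 · (1 + 0.206897) = 4 · 1.206897 = 4.827586.
(Note m_2 − m_1² simplifies to c · σ⁴ = 0.206897 · 4.)

Var(X) = m_2 − m_1² = 4.827586 − 4 = 0.827586.


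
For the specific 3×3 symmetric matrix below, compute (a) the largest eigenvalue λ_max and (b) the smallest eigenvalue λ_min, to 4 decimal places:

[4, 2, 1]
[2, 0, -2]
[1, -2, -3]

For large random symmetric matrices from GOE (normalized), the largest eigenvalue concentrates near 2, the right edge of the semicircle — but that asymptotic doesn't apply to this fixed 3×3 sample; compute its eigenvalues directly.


Since M is real symmetric, all three eigenvalues are real; they are the roots of det(λI − M) = λ³ − (tr M) λ² + s λ − det M, where s is the sum of the principal 2×2 minors.
tr M = 4 + 0 + (-3) = 1.
s = (4·0 − 2²) + (4·(-3) − 1²) + (0·(-3) − (-2)²) = -4 + (-13) + (-4) = -21.
det M (expand along row 1) = 4·(-4) − 2·(-4) + 1·(-4) = -12.
Characteristic polynomial: λ³ − λ² − 21λ + 12 = 0.
Substitute λ = y + (tr M)/3 = y + 0.333333 to remove the quadratic term: y³ + p·y + q = 0 with p = s − (tr M)²/3 = -21.333333 and q = −2(tr M)³/27 + (tr M)·s/3 − det M = 4.925926.
Three real roots ⇒ use the trigonometric (Viète) form: r = 2√(−p/3) = 5.333333, φ = arccos(3q/(p·r)) = arccos(-0.129883) = 1.701047 rad.
y_k = r·cos(φ/3 − 2πk/3) for k = 0, 1, 2 gives y = 4.498707, 0.231484, -4.730192.
λ_k = y_k + 0.333333 gives λ = 4.8320, 0.5648, -4.3969 (check: the sum is 1.0000 = tr M).

Hence λ_max = 4.8320 and λ_min = -4.3969.


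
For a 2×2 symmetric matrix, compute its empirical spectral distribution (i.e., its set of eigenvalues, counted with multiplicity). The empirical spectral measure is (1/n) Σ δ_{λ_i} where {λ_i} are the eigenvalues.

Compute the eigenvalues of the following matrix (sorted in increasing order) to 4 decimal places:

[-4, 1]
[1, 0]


Since M is real symmetric, both eigenvalues are real; they are the roots of det(λI − M) = λ² − (tr M) λ + det M.
tr M = -4 + 0 = -4.
det M = (-4)·0 − 1² = 0 − 1 = -1.
Characteristic polynomial: λ² + 4λ − 1 = 0.
Discriminant Δ = (tr M)² − 4·det M = 16 − (-4) = 20; √Δ = 4.472136.
λ = (tr M ± √Δ)/2 = (-4 ± 4.472136)/2, giving (tr M − √Δ)/2 = -4.2361 and (tr M + √Δ)/2 = 0.2361.

Eigenvalues sorted in increasing order: [-4.2361, 0.2361].


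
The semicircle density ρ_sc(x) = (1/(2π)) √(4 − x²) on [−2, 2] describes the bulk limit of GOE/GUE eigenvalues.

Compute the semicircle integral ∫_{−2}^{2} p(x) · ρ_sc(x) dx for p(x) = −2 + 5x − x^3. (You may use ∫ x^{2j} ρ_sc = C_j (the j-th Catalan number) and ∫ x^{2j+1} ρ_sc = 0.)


Write p(x) = Σ a_i x^i, split into monomials and integrate each against ρ_sc separately.
Using ∫ x^{2j} ρ_sc = C_j = (1/(j+1)) C(2j, j) (Catalan numbers) and ∫ x^{2j+1} ρ_sc = 0 (odd monomials vanish by symmetry):
  i = 0 (even): a_0 · C_{0} = -2 · 1 = -2
  i = 1 (odd): ∫ x^1 ρ_sc = 0 (vanishes)
  i = 3 (odd): ∫ x^3 ρ_sc = 0 (vanishes)

Summing the contributions: ∫_{−2}^{2} p(x) ρ_sc(x) dx = -2.


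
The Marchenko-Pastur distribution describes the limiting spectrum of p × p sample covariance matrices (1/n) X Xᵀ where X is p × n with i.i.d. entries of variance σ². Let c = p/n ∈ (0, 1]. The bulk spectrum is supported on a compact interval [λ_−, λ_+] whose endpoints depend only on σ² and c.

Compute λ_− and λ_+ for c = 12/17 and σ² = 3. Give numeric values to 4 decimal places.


c = 12/17 = 0.705882; √c = 0.840168.
λ_− = σ² (1 − √c)² = 3 · (1 − 0.840168)² = 3 · (0.159832)² = 0.076639.
λ_+ = σ² (1 + √c)² = 3 · (1 + 0.840168)² = 3 · (1.840168)² = 10.158655.

Rounded to 4 decimal places: λ_− ≈ 0.0766, λ_+ ≈ 10.1587.


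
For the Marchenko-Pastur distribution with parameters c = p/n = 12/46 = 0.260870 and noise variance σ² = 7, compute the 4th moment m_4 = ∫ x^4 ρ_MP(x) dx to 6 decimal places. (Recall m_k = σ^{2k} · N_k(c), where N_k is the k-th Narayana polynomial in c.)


E[X⁴] = σ⁸ (1 + 6c + 6c² + c³) (fourth MP moment). With σ² = 7 (so σ⁸ = 2401) and c = 12/46 = 0.260870: E[X⁴] = 2401 · (1 + 6·0.260870 + 6·(0.260870)² + (0.260870)³) = 2401 · 2.991288.

So E[X^4] = 7182.082272.


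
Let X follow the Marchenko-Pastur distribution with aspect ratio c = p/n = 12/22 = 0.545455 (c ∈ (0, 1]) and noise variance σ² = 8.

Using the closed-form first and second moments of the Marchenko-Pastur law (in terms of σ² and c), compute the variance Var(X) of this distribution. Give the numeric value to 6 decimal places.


Recall the MP moments m_1 = E[X] = σ² and m_2 = E[X²] = σ⁴ (1 + c).
m_1 = E[X] = σ² = 8, so m_1² = 64.
m_2 = E[X²] = σ⁴ (1 + c) = 64 · (1 + 0.545455) = 64 · 1.545455 = 98.909091.
(Note m_2 − m_1² simplifies to c · σ⁴ = 0.545455 · 64.)

Var(X) = m_2 − m_1² = 98.909091 − 64 = 34.909091.


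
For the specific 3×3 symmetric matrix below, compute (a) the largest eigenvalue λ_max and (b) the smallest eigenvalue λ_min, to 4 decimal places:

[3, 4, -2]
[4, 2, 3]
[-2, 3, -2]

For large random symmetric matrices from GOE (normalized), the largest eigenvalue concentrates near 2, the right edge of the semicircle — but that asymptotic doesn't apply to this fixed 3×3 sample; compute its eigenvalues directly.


Since M is real symmetric, all three eigenvalues are real; they are the roots of det(λI − M) = λ³ − (tr M) λ² + s λ − det M, where s is the sum of the principal 2×2 minors.
tr M = 3 + 2 + (-2) = 3.
s = (3·2 − 4²) + (3·(-2) − (-2)²) + (2·(-2) − 3²) = -10 + (-10) + (-13) = -33.
det M (expand along row 1) = 3·(-13) − 4·(-2) + (-2)·16 = -63.
Characteristic polynomial: λ³ − 3λ² − 33λ + 63 = 0.
Substitute λ = y + (tr M)/3 = y + 1.000000 to remove the quadratic term: y³ + p·y + q = 0 with p = s − (tr M)²/3 = -36.000000 and q = −2(tr M)³/27 + (tr M)·s/3 − det M = 28.000000.
Three real roots ⇒ use the trigonometric (Viète) form: r = 2√(−p/3) = 6.928203, φ = arccos(3q/(p·r)) = arccos(-0.336788) = 1.914299 rad.
y_k = r·cos(φ/3 − 2πk/3) for k = 0, 1, 2 gives y = 5.564934, 0.791554, -6.356489.
λ_k = y_k + 1.000000 gives λ = 6.5649, 1.7916, -5.3565 (check: the sum is 3.0000 = tr M).

Hence λ_max = 6.5649 and λ_min = -5.3565.


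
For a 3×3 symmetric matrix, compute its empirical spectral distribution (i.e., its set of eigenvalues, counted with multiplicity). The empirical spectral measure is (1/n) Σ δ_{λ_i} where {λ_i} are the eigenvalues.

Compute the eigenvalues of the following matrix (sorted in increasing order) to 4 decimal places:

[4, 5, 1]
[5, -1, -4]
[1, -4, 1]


Since M is real symmetric, all three eigenvalues are real; they are the roots of det(λI − M) = λ³ − (tr M) λ² + s λ − det M, where s is the sum of the principal 2×2 minors.
tr M = 4 + (-1) + 1 = 4.
s = (4·(-1) − 5²) + (4·1 − 1²) + ((-1)·1 − (-4)²) = -29 + 3 + (-17) = -43.
det M (expand along row 1) = 4·(-17) − 5·9 + 1·(-19) = -132.
Characteristic polynomial: λ³ − 4λ² − 43λ + 132 = 0.
Substitute λ = y + (tr M)/3 = y + 1.333333 to remove the quadratic term: y³ + p·y + q = 0 with p = s − (tr M)²/3 = -48.333333 and q = −2(tr M)³/27 + (tr M)·s/3 − det M = 69.925926.
Three real roots ⇒ use the trigonometric (Viète) form: r = 2√(−p/3) = 8.027730, φ = arccos(3q/(p·r)) = arccos(-0.540655) = 2.142012 rad.
y_k = r·cos(φ/3 − 2πk/3) for k = 0, 1, 2 gives y = 6.066924, 1.519301, -7.586226.
λ_k = y_k + 1.333333 gives λ = 7.4003, 2.8526, -6.2529 (check: the sum is 4.0000 = tr M).

Eigenvalues sorted in increasing order: [-6.2529, 2.8526, 7.4003].


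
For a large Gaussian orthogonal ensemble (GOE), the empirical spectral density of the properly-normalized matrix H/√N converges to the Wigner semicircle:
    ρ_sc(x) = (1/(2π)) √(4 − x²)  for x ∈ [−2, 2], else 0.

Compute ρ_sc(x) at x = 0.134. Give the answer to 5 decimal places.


ρ_sc(x) = (1/(2π)) √(4 − x²). With x = 0.134:
  4 − x² = 4 − (0.134)² = 4 − 0.017956 = 3.982044.
  √(4 − x²) = 1.995506.
  1/(2π) = 0.159155.
  ρ_sc(0.134) = 0.159155 · 1.995506 = 0.317595.

Rounded to 5 decimal places: ρ_sc(0.134) ≈ 0.31759.


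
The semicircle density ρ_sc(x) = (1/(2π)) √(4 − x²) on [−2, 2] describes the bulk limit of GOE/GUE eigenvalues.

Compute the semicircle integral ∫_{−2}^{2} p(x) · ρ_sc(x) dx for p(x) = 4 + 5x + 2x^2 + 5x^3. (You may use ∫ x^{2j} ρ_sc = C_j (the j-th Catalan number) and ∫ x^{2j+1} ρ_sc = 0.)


Write p(x) = Σ a_i x^i, split into monomials and integrate each against ρ_sc separately.
Using ∫ x^{2j} ρ_sc = C_j = (1/(j+1)) C(2j, j) (Catalan numbers) and ∫ x^{2j+1} ρ_sc = 0 (odd monomials vanish by symmetry):
  i = 0 (even): a_0 · C_{0} = 4 · 1 = 4
  i = 1 (odd): ∫ x^1 ρ_sc = 0 (vanishes)
  i = 2 (even): a_2 · C_{1} = 2 · 1 = 2
  i = 3 (odd): ∫ x^3 ρ_sc = 0 (vanishes)

Summing the contributions: ∫_{−2}^{2} p(x) ρ_sc(x) dx = 4 + 2 = 6.


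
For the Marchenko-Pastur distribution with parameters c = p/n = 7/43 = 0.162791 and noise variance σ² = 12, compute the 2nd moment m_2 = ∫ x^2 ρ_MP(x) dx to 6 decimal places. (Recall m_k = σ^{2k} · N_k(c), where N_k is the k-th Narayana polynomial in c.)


E[X²] = σ⁴ (1 + c) (second MP moment). With σ² = 12 (so σ⁴ = 144) and c = 7/43 = 0.162791: E[X²] = 144 · (1 + 0.162791) = 144 · 1.162791.

So E[X^2] = 167.441860.


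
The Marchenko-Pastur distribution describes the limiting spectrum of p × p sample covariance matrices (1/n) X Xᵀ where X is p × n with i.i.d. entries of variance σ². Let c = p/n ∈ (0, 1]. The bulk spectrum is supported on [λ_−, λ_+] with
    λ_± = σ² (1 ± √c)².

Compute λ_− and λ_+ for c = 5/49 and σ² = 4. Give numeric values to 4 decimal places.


c = 5/49 = 0.102041; √c = 0.319438.
λ_− = σ² (1 − √c)² = 4 · (1 − 0.319438)² = 4 · (0.680562)² = 1.852657.
λ_+ = σ² (1 + √c)² = 4 · (1 + 0.319438)² = 4 · (1.319438)² = 6.963670.

Rounded to 4 decimal places: λ_− ≈ 1.8527, λ_+ ≈ 6.9637.


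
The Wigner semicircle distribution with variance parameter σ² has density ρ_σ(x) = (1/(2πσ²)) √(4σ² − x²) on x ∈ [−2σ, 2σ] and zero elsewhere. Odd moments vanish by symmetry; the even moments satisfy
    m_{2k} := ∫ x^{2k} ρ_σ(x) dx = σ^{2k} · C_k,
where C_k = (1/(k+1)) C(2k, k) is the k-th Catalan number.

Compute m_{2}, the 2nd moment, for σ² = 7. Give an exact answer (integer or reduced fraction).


By the scaled semicircle moment identity, m_{2k} = σ^{2k} · C_k with k = 1.
C_1 = (1/(k+1)) · C(2k, k) = (1/2) · C(2, 1) = (1/2) · 2 = 1.
σ^{2k} = (σ²)^k = (7)^1 = 7.

Therefore m_{2} = σ^{2} · C_1 = 7 · 1 = 7.


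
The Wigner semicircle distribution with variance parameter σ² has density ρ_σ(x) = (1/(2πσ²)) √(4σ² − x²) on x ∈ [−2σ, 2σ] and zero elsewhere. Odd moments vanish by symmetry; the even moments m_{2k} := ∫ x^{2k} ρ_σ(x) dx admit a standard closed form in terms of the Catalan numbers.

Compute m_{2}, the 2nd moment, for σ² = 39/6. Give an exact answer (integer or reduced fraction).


By the scaled semicircle moment identity, m_{2k} = σ^{2k} · C_k with k = 1.
C_1 = (1/(k+1)) · C(2k, k) = (1/2) · C(2, 1) = (1/2) · 2 = 1.
σ^{2k} = (σ²)^k = (39/6)^1 = 13/2.

Therefore m_{2} = σ^{2} · C_1 = (13/2) · 1 = 13/2.


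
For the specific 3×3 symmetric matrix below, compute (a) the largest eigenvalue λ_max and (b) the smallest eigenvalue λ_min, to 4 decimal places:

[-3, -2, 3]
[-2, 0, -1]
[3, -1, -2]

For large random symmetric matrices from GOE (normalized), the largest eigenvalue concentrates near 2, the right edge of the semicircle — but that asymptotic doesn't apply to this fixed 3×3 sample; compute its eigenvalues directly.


Since M is real symmetric, all three eigenvalues are real; they are the roots of det(λI − M) = λ³ − (tr M) λ² + s λ − det M, where s is the sum of the principal 2×2 minors.
tr M = -3 + 0 + (-2) = -5.
s = ((-3)·0 − (-2)²) + ((-3)·(-2) − 3²) + (0·(-2) − (-1)²) = -4 + (-3) + (-1) = -8.
det M (expand along row 1) = (-3)·(-1) − (-2)·7 + 3·2 = 23.
Characteristic polynomial: λ³ + 5λ² − 8λ − 23 = 0.
Substitute λ = y + (tr M)/3 = y − 1.666667 to remove the quadratic term: y³ + p·y + q = 0 with p = s − (tr M)²/3 = -16.333333 and q = −2(tr M)³/27 + (tr M)·s/3 − det M = -0.407407.
Three real roots ⇒ use the trigonometric (Viète) form: r = 2√(−p/3) = 4.666667, φ = arccos(3q/(p·r)) = arccos(0.016035) = 1.554761 rad.
y_k = r·cos(φ/3 − 2πk/3) for k = 0, 1, 2 gives y = 4.053866, -0.024944, -4.028922.
λ_k = y_k − 1.666667 gives λ = 2.3872, -1.6916, -5.6956 (check: the sum is -5.0000 = tr M).

Hence λ_max = 2.3872 and λ_min = -5.6956.


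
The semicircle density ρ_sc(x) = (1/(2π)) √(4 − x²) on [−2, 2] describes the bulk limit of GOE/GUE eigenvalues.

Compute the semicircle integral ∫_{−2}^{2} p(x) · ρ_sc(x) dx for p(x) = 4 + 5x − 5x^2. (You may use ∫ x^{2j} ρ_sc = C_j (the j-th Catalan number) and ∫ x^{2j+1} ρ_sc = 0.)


Write p(x) = Σ a_i x^i, split into monomials and integrate each against ρ_sc separately.
Using ∫ x^{2j} ρ_sc = C_j = (1/(j+1)) C(2j, j) (Catalan numbers) and ∫ x^{2j+1} ρ_sc = 0 (odd monomials vanish by symmetry):
  i = 0 (even): a_0 · C_{0} = 4 · 1 = 4
  i = 1 (odd): ∫ x^1 ρ_sc = 0 (vanishes)
  i = 2 (even): a_2 · C_{1} = -5 · 1 = -5

Summing the contributions: ∫_{−2}^{2} p(x) ρ_sc(x) dx = 4 + (-5) = -1.


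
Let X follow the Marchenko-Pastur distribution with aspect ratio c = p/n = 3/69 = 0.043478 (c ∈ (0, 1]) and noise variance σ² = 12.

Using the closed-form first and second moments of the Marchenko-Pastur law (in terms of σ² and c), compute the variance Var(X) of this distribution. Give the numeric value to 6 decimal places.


Recall the MP moments m_1 = E[X] = σ² and m_2 = E[X²] = σ⁴ (1 + c).
m_1 = E[X] = σ² = 12, so m_1² = 144.
m_2 = E[X²] = σ⁴ (1 + c) = 144 · (1 + 0.043478) = 144 · 1.043478 = 150.260870.
(Note m_2 − m_1² simplifies to c · σ⁴ = 0.043478 · 144.)

Var(X) = m_2 − m_1² = 150.260870 − 144 = 6.260870.


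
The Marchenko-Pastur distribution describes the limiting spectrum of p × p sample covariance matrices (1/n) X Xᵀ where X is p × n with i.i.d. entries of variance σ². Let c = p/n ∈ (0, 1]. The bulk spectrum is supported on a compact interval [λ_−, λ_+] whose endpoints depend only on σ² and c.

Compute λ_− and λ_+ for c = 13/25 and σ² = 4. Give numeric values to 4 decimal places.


c = 13/25 = 0.520000; √c = 0.721110.
λ_− = σ² (1 − √c)² = 4 · (1 − 0.721110)² = 4 · (0.278890)² = 0.311118.
λ_+ = σ² (1 + √c)² = 4 · (1 + 0.721110)² = 4 · (1.721110)² = 11.848882.

Rounded to 4 decimal places: λ_− ≈ 0.3111, λ_+ ≈ 11.8489.


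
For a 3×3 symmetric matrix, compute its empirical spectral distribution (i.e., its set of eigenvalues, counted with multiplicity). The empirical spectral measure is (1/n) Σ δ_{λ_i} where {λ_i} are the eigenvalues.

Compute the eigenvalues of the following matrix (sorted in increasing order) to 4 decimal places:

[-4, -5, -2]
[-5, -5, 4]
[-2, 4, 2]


Since M is real symmetric, all three eigenvalues are real; they are the roots of det(λI − M) = λ³ − (tr M) λ² + s λ − det M, where s is the sum of the principal 2×2 minors.
tr M = -4 + (-5) + 2 = -7.
s = ((-4)·(-5) − (-5)²) + ((-4)·2 − (-2)²) + ((-5)·2 − 4²) = -5 + (-12) + (-26) = -43.
det M (expand along row 1) = (-4)·(-26) − (-5)·(-2) + (-2)·(-30) = 154.
Characteristic polynomial: λ³ + 7λ² − 43λ − 154 = 0.
Substitute λ = y + (tr M)/3 = y − 2.333333 to remove the quadratic term: y³ + p·y + q = 0 with p = s − (tr M)²/3 = -59.333333 and q = −2(tr M)³/27 + (tr M)·s/3 − det M = -28.259259.
Three real roots ⇒ use the trigonometric (Viète) form: r = 2√(−p/3) = 8.894443, φ = arccos(3q/(p·r)) = arccos(0.160644) = 1.409453 rad.
y_k = r·cos(φ/3 − 2πk/3) for k = 0, 1, 2 gives y = 7.930737, -0.478122, -7.452615.
λ_k = y_k − 2.333333 gives λ = 5.5974, -2.8115, -9.7859 (check: the sum is -7.0000 = tr M).

Eigenvalues sorted in increasing order: [-9.7859, -2.8115, 5.5974].


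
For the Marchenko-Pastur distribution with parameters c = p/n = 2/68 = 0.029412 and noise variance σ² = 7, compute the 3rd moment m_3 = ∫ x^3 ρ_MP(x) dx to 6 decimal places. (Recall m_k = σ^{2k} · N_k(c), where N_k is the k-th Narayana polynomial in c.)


E[X³] = σ⁶ (1 + 3c + c²) (third MP moment). With σ² = 7 (so σ⁶ = 343) and c = 2/68 = 0.029412: E[X³] = 343 · (1 + 3·0.029412 + (0.029412)²) = 343 · 1.089100.

So E[X^3] = 373.561419.


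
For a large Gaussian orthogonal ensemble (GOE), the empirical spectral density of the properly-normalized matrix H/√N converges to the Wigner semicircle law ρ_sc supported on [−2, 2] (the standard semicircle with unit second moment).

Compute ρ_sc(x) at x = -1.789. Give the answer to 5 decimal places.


ρ_sc(x) = (1/(2π)) √(4 − x²). With x = -1.789:
  4 − x² = 4 − (-1.789)² = 4 − 3.200521 = 0.799479.
  √(4 − x²) = 0.894136.
  1/(2π) = 0.159155.
  ρ_sc(-1.789) = 0.159155 · 0.894136 = 0.142306.

Rounded to 5 decimal places: ρ_sc(-1.789) ≈ 0.14231.


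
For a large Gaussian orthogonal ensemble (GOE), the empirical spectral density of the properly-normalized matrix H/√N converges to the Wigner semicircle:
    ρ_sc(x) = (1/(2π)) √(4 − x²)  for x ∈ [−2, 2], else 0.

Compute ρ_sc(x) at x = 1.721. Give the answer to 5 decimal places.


ρ_sc(x) = (1/(2π)) √(4 − x²). With x = 1.721:
  4 − x² = 4 − (1.721)² = 4 − 2.961841 = 1.038159.
  √(4 − x²) = 1.018901.
  1/(2π) = 0.159155.
  ρ_sc(1.721) = 0.159155 · 1.018901 = 0.162163.

Rounded to 5 decimal places: ρ_sc(1.721) ≈ 0.16216.


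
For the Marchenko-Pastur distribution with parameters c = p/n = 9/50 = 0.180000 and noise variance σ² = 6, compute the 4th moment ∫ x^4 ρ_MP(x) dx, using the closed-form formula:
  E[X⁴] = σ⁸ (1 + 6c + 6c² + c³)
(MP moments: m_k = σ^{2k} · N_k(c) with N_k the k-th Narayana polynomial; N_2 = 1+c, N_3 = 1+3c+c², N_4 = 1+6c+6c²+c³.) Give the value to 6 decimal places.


E[X⁴] = σ⁸ (1 + 6c + 6c² + c³) (fourth MP moment). With σ² = 6 (so σ⁸ = 1296) and c = 9/50 = 0.180000: E[X⁴] = 1296 · (1 + 6·0.180000 + 6·(0.180000)² + (0.180000)³) = 1296 · 2.280232.

So E[X^4] = 2955.180672.


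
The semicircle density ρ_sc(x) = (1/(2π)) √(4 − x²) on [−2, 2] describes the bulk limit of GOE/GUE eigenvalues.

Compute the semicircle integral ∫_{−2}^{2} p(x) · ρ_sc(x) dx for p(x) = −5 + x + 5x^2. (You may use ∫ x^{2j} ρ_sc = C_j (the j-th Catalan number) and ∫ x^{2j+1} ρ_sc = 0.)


Write p(x) = Σ a_i x^i, split into monomials and integrate each against ρ_sc separately.
Using ∫ x^{2j} ρ_sc = C_j = (1/(j+1)) C(2j, j) (Catalan numbers) and ∫ x^{2j+1} ρ_sc = 0 (odd monomials vanish by symmetry):
  i = 0 (even): a_0 · C_{0} = -5 · 1 = -5
  i = 1 (odd): ∫ x^1 ρ_sc = 0 (vanishes)
  i = 2 (even): a_2 · C_{1} = 5 · 1 = 5

Summing the contributions: ∫_{−2}^{2} p(x) ρ_sc(x) dx = (-5) + 5 = 0.


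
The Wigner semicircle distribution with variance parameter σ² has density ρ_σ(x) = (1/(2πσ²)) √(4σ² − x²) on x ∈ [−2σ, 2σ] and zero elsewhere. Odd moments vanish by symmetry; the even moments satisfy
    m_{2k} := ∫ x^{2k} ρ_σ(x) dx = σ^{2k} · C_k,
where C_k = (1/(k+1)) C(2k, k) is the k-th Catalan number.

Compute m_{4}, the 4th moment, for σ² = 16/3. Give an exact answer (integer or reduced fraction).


By the scaled semicircle moment identity, m_{2k} = σ^{2k} · C_k with k = 2.
C_2 = (1/(k+1)) · C(2k, k) = (1/3) · C(4, 2) = (1/3) · 6 = 2.
σ^{2k} = (σ²)^k = (16/3)^2 = 256/9.

Therefore m_{4} = σ^{4} · C_2 = (256/9) · 2 = 512/9.


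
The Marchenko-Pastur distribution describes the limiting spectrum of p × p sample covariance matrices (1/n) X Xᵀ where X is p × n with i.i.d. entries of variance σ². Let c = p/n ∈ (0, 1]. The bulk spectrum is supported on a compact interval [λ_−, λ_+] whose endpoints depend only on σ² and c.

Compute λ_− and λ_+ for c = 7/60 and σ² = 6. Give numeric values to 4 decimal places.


c = 7/60 = 0.116667; √c = 0.341565.
λ_− = σ² (1 − √c)² = 6 · (1 − 0.341565)² = 6 · (0.658435)² = 2.601220.
λ_+ = σ² (1 + √c)² = 6 · (1 + 0.341565)² = 6 · (1.341565)² = 10.798780.

Rounded to 4 decimal places: λ_− ≈ 2.6012, λ_+ ≈ 10.7988.


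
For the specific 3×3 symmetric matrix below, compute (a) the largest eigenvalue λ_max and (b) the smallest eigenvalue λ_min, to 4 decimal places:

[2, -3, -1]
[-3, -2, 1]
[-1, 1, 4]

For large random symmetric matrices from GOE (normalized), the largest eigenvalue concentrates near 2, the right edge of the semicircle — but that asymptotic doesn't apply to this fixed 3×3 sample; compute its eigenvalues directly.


Since M is real symmetric, all three eigenvalues are real; they are the roots of det(λI − M) = λ³ − (tr M) λ² + s λ − det M, where s is the sum of the principal 2×2 minors.
tr M = 2 + (-2) + 4 = 4.
s = (2·(-2) − (-3)²) + (2·4 − (-1)²) + ((-2)·4 − 1²) = -13 + 7 + (-9) = -15.
det M (expand along row 1) = 2·(-9) − (-3)·(-11) + (-1)·(-5) = -46.
Characteristic polynomial: λ³ − 4λ² − 15λ + 46 = 0.
Substitute λ = y + (tr M)/3 = y + 1.333333 to remove the quadratic term: y³ + p·y + q = 0 with p = s − (tr M)²/3 = -20.333333 and q = −2(tr M)³/27 + (tr M)·s/3 − det M = 21.259259.
Three real roots ⇒ use the trigonometric (Viète) form: r = 2√(−p/3) = 5.206833, φ = arccos(3q/(p·r)) = arccos(-0.602403) = 2.217305 rad.
y_k = r·cos(φ/3 − 2πk/3) for k = 0, 1, 2 gives y = 3.848235, 1.113422, -4.961657.
λ_k = y_k + 1.333333 gives λ = 5.1816, 2.4468, -3.6283 (check: the sum is 4.0000 = tr M).

Hence λ_max = 5.1816 and λ_min = -3.6283.


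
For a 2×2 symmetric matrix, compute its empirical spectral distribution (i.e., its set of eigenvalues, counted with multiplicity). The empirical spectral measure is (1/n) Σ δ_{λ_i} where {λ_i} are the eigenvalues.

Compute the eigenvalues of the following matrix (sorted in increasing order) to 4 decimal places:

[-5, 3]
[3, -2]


Since M is real symmetric, both eigenvalues are real; they are the roots of det(λI − M) = λ² − (tr M) λ + det M.
tr M = -5 + (-2) = -7.
det M = (-5)·(-2) − 3² = 10 − 9 = 1.
Characteristic polynomial: λ² + 7λ + 1 = 0.
Discriminant Δ = (tr M)² − 4·det M = 49 − 4 = 45; √Δ = 6.708204.
λ = (tr M ± √Δ)/2 = (-7 ± 6.708204)/2, giving (tr M − √Δ)/2 = -6.8541 and (tr M + √Δ)/2 = -0.1459.

Eigenvalues sorted in increasing order: [-6.8541, -0.1459].


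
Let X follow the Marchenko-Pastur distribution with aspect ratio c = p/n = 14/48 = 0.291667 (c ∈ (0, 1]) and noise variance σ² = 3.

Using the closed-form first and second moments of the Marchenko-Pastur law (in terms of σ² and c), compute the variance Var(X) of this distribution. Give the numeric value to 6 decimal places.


Recall the MP moments m_1 = E[X] = σ² and m_2 = E[X²] = σ⁴ (1 + c).
m_1 = E[X] = σ² = 3, so m_1² = 9.
m_2 = E[X²] = σ⁴ (1 + c) = 9 · (1 + 0.291667) = 9 · 1.291667 = 11.625000.
(Note m_2 − m_1² simplifies to c · σ⁴ = 0.291667 · 9.)

Var(X) = m_2 − m_1² = 11.625000 − 9 = 2.625000.


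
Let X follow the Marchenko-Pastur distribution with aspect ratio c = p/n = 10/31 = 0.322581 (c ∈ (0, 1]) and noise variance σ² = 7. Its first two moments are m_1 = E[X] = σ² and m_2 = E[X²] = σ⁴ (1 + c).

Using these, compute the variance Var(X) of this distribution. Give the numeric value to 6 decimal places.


m_1 = E[X] = σ² = 7, so m_1² = 49.
m_2 = E[X²] = σ⁴ (1 + c) = 49 · (1 + 0.322581) = 49 · 1.322581 = 64.806452.
(Note m_2 − m_1² simplifies to c · σ⁴ = 0.322581 · 49.)

Var(X) = m_2 − m_1² = 64.806452 − 49 = 15.806452.


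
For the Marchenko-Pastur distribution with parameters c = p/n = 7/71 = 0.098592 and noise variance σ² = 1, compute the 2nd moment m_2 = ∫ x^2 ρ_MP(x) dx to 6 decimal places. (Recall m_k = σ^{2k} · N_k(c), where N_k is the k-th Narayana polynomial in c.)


E[X²] = σ⁴ (1 + c) (second MP moment). With σ² = 1 (so σ⁴ = 1) and c = 7/71 = 0.098592: E[X²] = 1 · (1 + 0.098592) = 1 · 1.098592.

So E[X^2] = 1.098592.


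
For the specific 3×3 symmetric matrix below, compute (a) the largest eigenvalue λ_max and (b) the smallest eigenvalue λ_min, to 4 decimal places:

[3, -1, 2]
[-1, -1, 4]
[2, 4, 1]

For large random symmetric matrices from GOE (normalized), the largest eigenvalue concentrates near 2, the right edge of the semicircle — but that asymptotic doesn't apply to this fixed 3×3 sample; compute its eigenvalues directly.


Since M is real symmetric, all three eigenvalues are real; they are the roots of det(λI − M) = λ³ − (tr M) λ² + s λ − det M, where s is the sum of the principal 2×2 minors.
tr M = 3 + (-1) + 1 = 3.
s = (3·(-1) − (-1)²) + (3·1 − 2²) + ((-1)·1 − 4²) = -4 + (-1) + (-17) = -22.
det M (expand along row 1) = 3·(-17) − (-1)·(-9) + 2·(-2) = -64.
Characteristic polynomial: λ³ − 3λ² − 22λ + 64 = 0.
Substitute λ = y + (tr M)/3 = y + 1.000000 to remove the quadratic term: y³ + p·y + q = 0 with p = s − (tr M)²/3 = -25.000000 and q = −2(tr M)³/27 + (tr M)·s/3 − det M = 40.000000.
Three real roots ⇒ use the trigonometric (Viète) form: r = 2√(−p/3) = 5.773503, φ = arccos(3q/(p·r)) = arccos(-0.831384) = 2.552391 rad.
y_k = r·cos(φ/3 − 2πk/3) for k = 0, 1, 2 gives y = 3.806957, 1.855552, -5.662509.
λ_k = y_k + 1.000000 gives λ = 4.8070, 2.8556, -4.6625 (check: the sum is 3.0000 = tr M).

Hence λ_max = 4.8070 and λ_min = -4.6625.


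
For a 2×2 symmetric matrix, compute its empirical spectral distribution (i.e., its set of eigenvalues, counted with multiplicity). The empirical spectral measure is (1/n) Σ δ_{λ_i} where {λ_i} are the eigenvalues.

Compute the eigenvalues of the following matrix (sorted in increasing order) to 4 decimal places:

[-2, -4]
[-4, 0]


Since M is real symmetric, both eigenvalues are real; they are the roots of det(λI − M) = λ² − (tr M) λ + det M.
tr M = -2 + 0 = -2.
det M = (-2)·0 − (-4)² = 0 − 16 = -16.
Characteristic polynomial: λ² + 2λ − 16 = 0.
Discriminant Δ = (tr M)² − 4·det M = 4 − (-64) = 68; √Δ = 8.246211.
λ = (tr M ± √Δ)/2 = (-2 ± 8.246211)/2, giving (tr M − √Δ)/2 = -5.1231 and (tr M + √Δ)/2 = 3.1231.

Eigenvalues sorted in increasing order: [-5.1231, 3.1231].
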